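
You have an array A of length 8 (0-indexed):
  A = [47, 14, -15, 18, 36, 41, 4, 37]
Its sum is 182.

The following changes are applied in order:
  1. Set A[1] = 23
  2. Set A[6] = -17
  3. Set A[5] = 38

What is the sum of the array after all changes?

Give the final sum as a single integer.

Answer: 167

Derivation:
Initial sum: 182
Change 1: A[1] 14 -> 23, delta = 9, sum = 191
Change 2: A[6] 4 -> -17, delta = -21, sum = 170
Change 3: A[5] 41 -> 38, delta = -3, sum = 167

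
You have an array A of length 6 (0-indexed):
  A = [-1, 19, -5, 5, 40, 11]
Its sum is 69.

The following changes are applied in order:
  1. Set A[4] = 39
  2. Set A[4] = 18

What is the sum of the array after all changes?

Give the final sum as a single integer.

Answer: 47

Derivation:
Initial sum: 69
Change 1: A[4] 40 -> 39, delta = -1, sum = 68
Change 2: A[4] 39 -> 18, delta = -21, sum = 47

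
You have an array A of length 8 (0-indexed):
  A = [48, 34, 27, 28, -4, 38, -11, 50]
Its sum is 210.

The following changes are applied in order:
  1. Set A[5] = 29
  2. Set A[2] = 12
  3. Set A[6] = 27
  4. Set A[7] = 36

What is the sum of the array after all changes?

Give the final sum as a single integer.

Initial sum: 210
Change 1: A[5] 38 -> 29, delta = -9, sum = 201
Change 2: A[2] 27 -> 12, delta = -15, sum = 186
Change 3: A[6] -11 -> 27, delta = 38, sum = 224
Change 4: A[7] 50 -> 36, delta = -14, sum = 210

Answer: 210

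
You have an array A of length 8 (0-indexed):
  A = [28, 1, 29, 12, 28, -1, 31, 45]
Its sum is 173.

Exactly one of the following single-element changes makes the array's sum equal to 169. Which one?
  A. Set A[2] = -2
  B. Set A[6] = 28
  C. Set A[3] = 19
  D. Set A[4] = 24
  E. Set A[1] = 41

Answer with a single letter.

Answer: D

Derivation:
Option A: A[2] 29->-2, delta=-31, new_sum=173+(-31)=142
Option B: A[6] 31->28, delta=-3, new_sum=173+(-3)=170
Option C: A[3] 12->19, delta=7, new_sum=173+(7)=180
Option D: A[4] 28->24, delta=-4, new_sum=173+(-4)=169 <-- matches target
Option E: A[1] 1->41, delta=40, new_sum=173+(40)=213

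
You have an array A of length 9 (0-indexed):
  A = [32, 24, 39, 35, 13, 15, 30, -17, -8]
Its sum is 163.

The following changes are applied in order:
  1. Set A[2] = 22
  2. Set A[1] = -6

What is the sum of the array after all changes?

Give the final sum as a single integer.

Answer: 116

Derivation:
Initial sum: 163
Change 1: A[2] 39 -> 22, delta = -17, sum = 146
Change 2: A[1] 24 -> -6, delta = -30, sum = 116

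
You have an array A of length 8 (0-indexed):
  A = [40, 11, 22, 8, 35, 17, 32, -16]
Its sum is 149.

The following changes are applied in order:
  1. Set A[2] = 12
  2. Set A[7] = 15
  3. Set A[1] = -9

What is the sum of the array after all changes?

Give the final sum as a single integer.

Answer: 150

Derivation:
Initial sum: 149
Change 1: A[2] 22 -> 12, delta = -10, sum = 139
Change 2: A[7] -16 -> 15, delta = 31, sum = 170
Change 3: A[1] 11 -> -9, delta = -20, sum = 150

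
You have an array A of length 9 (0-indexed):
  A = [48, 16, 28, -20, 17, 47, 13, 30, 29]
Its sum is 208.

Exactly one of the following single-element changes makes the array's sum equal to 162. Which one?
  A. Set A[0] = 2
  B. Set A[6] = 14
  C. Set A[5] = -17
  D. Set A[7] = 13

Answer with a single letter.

Answer: A

Derivation:
Option A: A[0] 48->2, delta=-46, new_sum=208+(-46)=162 <-- matches target
Option B: A[6] 13->14, delta=1, new_sum=208+(1)=209
Option C: A[5] 47->-17, delta=-64, new_sum=208+(-64)=144
Option D: A[7] 30->13, delta=-17, new_sum=208+(-17)=191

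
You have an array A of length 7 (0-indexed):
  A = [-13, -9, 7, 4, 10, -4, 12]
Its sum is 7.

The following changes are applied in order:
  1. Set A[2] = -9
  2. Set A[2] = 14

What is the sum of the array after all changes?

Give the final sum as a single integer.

Initial sum: 7
Change 1: A[2] 7 -> -9, delta = -16, sum = -9
Change 2: A[2] -9 -> 14, delta = 23, sum = 14

Answer: 14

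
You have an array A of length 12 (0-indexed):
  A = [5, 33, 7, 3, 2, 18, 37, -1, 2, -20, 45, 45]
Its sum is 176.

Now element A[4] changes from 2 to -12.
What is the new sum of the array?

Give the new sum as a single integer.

Answer: 162

Derivation:
Old value at index 4: 2
New value at index 4: -12
Delta = -12 - 2 = -14
New sum = old_sum + delta = 176 + (-14) = 162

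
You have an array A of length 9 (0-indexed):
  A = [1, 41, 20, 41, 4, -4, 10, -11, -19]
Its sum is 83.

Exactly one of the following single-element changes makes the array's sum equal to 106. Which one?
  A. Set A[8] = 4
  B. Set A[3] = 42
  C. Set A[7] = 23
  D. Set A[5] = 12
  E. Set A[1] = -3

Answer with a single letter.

Option A: A[8] -19->4, delta=23, new_sum=83+(23)=106 <-- matches target
Option B: A[3] 41->42, delta=1, new_sum=83+(1)=84
Option C: A[7] -11->23, delta=34, new_sum=83+(34)=117
Option D: A[5] -4->12, delta=16, new_sum=83+(16)=99
Option E: A[1] 41->-3, delta=-44, new_sum=83+(-44)=39

Answer: A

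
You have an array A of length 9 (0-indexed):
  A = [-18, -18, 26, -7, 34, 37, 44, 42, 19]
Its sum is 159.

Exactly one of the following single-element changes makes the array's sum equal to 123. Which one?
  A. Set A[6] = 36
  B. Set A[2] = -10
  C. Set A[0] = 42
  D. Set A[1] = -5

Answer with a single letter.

Option A: A[6] 44->36, delta=-8, new_sum=159+(-8)=151
Option B: A[2] 26->-10, delta=-36, new_sum=159+(-36)=123 <-- matches target
Option C: A[0] -18->42, delta=60, new_sum=159+(60)=219
Option D: A[1] -18->-5, delta=13, new_sum=159+(13)=172

Answer: B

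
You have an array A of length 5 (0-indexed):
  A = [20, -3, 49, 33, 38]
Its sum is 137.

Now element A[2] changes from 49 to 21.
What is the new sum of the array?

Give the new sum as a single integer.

Old value at index 2: 49
New value at index 2: 21
Delta = 21 - 49 = -28
New sum = old_sum + delta = 137 + (-28) = 109

Answer: 109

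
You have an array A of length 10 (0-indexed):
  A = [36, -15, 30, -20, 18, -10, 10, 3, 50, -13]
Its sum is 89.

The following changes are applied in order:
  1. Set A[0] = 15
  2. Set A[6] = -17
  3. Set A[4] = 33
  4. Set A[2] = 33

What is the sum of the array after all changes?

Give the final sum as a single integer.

Initial sum: 89
Change 1: A[0] 36 -> 15, delta = -21, sum = 68
Change 2: A[6] 10 -> -17, delta = -27, sum = 41
Change 3: A[4] 18 -> 33, delta = 15, sum = 56
Change 4: A[2] 30 -> 33, delta = 3, sum = 59

Answer: 59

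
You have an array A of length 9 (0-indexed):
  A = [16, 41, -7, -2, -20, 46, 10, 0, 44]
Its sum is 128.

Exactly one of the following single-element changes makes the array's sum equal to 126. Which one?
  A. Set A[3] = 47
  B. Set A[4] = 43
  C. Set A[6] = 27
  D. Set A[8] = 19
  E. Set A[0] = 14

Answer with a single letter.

Answer: E

Derivation:
Option A: A[3] -2->47, delta=49, new_sum=128+(49)=177
Option B: A[4] -20->43, delta=63, new_sum=128+(63)=191
Option C: A[6] 10->27, delta=17, new_sum=128+(17)=145
Option D: A[8] 44->19, delta=-25, new_sum=128+(-25)=103
Option E: A[0] 16->14, delta=-2, new_sum=128+(-2)=126 <-- matches target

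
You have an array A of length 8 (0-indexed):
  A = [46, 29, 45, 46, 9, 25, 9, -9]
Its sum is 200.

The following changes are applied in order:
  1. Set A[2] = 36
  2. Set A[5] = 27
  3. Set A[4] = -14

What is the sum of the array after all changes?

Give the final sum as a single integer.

Answer: 170

Derivation:
Initial sum: 200
Change 1: A[2] 45 -> 36, delta = -9, sum = 191
Change 2: A[5] 25 -> 27, delta = 2, sum = 193
Change 3: A[4] 9 -> -14, delta = -23, sum = 170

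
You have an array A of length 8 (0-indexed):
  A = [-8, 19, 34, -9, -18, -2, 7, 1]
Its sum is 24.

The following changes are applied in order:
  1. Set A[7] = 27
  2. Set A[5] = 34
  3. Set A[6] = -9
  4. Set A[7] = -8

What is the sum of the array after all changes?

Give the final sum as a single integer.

Answer: 35

Derivation:
Initial sum: 24
Change 1: A[7] 1 -> 27, delta = 26, sum = 50
Change 2: A[5] -2 -> 34, delta = 36, sum = 86
Change 3: A[6] 7 -> -9, delta = -16, sum = 70
Change 4: A[7] 27 -> -8, delta = -35, sum = 35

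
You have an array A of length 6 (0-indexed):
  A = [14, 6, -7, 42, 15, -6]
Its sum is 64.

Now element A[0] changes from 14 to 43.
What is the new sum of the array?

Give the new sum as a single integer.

Old value at index 0: 14
New value at index 0: 43
Delta = 43 - 14 = 29
New sum = old_sum + delta = 64 + (29) = 93

Answer: 93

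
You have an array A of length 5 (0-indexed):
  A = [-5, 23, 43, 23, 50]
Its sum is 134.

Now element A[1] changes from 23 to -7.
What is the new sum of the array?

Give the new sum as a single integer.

Answer: 104

Derivation:
Old value at index 1: 23
New value at index 1: -7
Delta = -7 - 23 = -30
New sum = old_sum + delta = 134 + (-30) = 104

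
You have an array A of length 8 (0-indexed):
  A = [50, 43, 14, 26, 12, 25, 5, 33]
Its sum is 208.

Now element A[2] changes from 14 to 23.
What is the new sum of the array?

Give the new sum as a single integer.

Old value at index 2: 14
New value at index 2: 23
Delta = 23 - 14 = 9
New sum = old_sum + delta = 208 + (9) = 217

Answer: 217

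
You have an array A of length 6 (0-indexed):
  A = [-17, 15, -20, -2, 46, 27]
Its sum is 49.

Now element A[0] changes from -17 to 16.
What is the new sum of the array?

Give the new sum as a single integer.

Old value at index 0: -17
New value at index 0: 16
Delta = 16 - -17 = 33
New sum = old_sum + delta = 49 + (33) = 82

Answer: 82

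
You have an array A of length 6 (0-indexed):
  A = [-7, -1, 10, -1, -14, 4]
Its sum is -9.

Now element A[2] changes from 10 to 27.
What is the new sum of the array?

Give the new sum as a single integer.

Old value at index 2: 10
New value at index 2: 27
Delta = 27 - 10 = 17
New sum = old_sum + delta = -9 + (17) = 8

Answer: 8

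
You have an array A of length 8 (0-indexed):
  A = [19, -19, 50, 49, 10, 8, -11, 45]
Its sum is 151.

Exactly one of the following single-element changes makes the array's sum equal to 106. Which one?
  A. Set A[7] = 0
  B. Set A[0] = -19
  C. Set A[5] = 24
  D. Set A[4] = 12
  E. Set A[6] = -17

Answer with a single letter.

Answer: A

Derivation:
Option A: A[7] 45->0, delta=-45, new_sum=151+(-45)=106 <-- matches target
Option B: A[0] 19->-19, delta=-38, new_sum=151+(-38)=113
Option C: A[5] 8->24, delta=16, new_sum=151+(16)=167
Option D: A[4] 10->12, delta=2, new_sum=151+(2)=153
Option E: A[6] -11->-17, delta=-6, new_sum=151+(-6)=145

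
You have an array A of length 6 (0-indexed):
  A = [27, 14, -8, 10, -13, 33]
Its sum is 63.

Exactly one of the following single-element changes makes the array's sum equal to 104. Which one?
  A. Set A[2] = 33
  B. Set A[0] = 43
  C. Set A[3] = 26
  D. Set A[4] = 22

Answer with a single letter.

Answer: A

Derivation:
Option A: A[2] -8->33, delta=41, new_sum=63+(41)=104 <-- matches target
Option B: A[0] 27->43, delta=16, new_sum=63+(16)=79
Option C: A[3] 10->26, delta=16, new_sum=63+(16)=79
Option D: A[4] -13->22, delta=35, new_sum=63+(35)=98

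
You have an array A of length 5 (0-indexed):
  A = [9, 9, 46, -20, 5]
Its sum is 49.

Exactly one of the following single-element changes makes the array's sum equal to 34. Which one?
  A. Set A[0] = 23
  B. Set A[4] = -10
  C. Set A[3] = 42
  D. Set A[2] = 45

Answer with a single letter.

Answer: B

Derivation:
Option A: A[0] 9->23, delta=14, new_sum=49+(14)=63
Option B: A[4] 5->-10, delta=-15, new_sum=49+(-15)=34 <-- matches target
Option C: A[3] -20->42, delta=62, new_sum=49+(62)=111
Option D: A[2] 46->45, delta=-1, new_sum=49+(-1)=48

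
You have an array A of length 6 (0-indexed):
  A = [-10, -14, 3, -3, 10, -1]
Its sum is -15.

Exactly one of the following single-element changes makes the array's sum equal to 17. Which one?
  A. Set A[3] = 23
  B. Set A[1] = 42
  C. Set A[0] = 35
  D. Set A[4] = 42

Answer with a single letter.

Answer: D

Derivation:
Option A: A[3] -3->23, delta=26, new_sum=-15+(26)=11
Option B: A[1] -14->42, delta=56, new_sum=-15+(56)=41
Option C: A[0] -10->35, delta=45, new_sum=-15+(45)=30
Option D: A[4] 10->42, delta=32, new_sum=-15+(32)=17 <-- matches target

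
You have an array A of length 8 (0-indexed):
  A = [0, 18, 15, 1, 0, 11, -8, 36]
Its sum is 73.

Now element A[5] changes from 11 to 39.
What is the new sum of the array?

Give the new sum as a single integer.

Answer: 101

Derivation:
Old value at index 5: 11
New value at index 5: 39
Delta = 39 - 11 = 28
New sum = old_sum + delta = 73 + (28) = 101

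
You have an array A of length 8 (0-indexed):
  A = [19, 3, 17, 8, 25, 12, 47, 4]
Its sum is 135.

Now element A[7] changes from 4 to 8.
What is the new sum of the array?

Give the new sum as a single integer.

Old value at index 7: 4
New value at index 7: 8
Delta = 8 - 4 = 4
New sum = old_sum + delta = 135 + (4) = 139

Answer: 139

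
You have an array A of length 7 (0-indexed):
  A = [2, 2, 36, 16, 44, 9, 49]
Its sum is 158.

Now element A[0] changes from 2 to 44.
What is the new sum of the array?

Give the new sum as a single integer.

Old value at index 0: 2
New value at index 0: 44
Delta = 44 - 2 = 42
New sum = old_sum + delta = 158 + (42) = 200

Answer: 200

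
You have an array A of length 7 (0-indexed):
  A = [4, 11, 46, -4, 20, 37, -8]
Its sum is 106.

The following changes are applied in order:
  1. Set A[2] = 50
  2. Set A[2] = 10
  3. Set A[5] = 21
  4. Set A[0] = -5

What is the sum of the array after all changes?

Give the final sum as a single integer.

Answer: 45

Derivation:
Initial sum: 106
Change 1: A[2] 46 -> 50, delta = 4, sum = 110
Change 2: A[2] 50 -> 10, delta = -40, sum = 70
Change 3: A[5] 37 -> 21, delta = -16, sum = 54
Change 4: A[0] 4 -> -5, delta = -9, sum = 45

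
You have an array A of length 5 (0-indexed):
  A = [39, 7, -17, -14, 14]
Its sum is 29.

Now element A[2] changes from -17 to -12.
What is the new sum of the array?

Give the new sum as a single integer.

Old value at index 2: -17
New value at index 2: -12
Delta = -12 - -17 = 5
New sum = old_sum + delta = 29 + (5) = 34

Answer: 34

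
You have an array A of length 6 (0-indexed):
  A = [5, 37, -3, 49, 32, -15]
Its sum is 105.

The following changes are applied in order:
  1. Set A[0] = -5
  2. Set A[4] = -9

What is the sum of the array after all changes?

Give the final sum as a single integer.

Initial sum: 105
Change 1: A[0] 5 -> -5, delta = -10, sum = 95
Change 2: A[4] 32 -> -9, delta = -41, sum = 54

Answer: 54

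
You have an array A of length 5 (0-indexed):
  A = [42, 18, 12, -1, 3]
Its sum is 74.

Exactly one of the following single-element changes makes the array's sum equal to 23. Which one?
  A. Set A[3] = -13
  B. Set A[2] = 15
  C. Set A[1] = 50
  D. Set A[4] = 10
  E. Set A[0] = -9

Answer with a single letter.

Answer: E

Derivation:
Option A: A[3] -1->-13, delta=-12, new_sum=74+(-12)=62
Option B: A[2] 12->15, delta=3, new_sum=74+(3)=77
Option C: A[1] 18->50, delta=32, new_sum=74+(32)=106
Option D: A[4] 3->10, delta=7, new_sum=74+(7)=81
Option E: A[0] 42->-9, delta=-51, new_sum=74+(-51)=23 <-- matches target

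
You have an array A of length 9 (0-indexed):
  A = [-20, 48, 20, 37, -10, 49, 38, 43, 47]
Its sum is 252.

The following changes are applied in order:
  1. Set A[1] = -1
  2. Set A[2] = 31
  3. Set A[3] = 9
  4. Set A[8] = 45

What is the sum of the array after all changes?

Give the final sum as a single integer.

Initial sum: 252
Change 1: A[1] 48 -> -1, delta = -49, sum = 203
Change 2: A[2] 20 -> 31, delta = 11, sum = 214
Change 3: A[3] 37 -> 9, delta = -28, sum = 186
Change 4: A[8] 47 -> 45, delta = -2, sum = 184

Answer: 184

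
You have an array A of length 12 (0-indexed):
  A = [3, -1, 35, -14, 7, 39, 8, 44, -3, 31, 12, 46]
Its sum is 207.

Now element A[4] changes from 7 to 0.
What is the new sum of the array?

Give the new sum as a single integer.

Old value at index 4: 7
New value at index 4: 0
Delta = 0 - 7 = -7
New sum = old_sum + delta = 207 + (-7) = 200

Answer: 200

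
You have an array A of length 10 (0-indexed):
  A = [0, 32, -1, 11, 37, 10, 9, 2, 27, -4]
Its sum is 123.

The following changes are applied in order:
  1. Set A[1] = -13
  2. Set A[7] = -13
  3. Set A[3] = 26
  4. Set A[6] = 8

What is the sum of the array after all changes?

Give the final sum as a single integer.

Initial sum: 123
Change 1: A[1] 32 -> -13, delta = -45, sum = 78
Change 2: A[7] 2 -> -13, delta = -15, sum = 63
Change 3: A[3] 11 -> 26, delta = 15, sum = 78
Change 4: A[6] 9 -> 8, delta = -1, sum = 77

Answer: 77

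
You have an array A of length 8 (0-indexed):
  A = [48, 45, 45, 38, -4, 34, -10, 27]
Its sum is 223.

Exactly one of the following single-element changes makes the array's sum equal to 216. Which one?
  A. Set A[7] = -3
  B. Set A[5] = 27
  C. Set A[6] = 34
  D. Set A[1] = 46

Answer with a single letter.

Option A: A[7] 27->-3, delta=-30, new_sum=223+(-30)=193
Option B: A[5] 34->27, delta=-7, new_sum=223+(-7)=216 <-- matches target
Option C: A[6] -10->34, delta=44, new_sum=223+(44)=267
Option D: A[1] 45->46, delta=1, new_sum=223+(1)=224

Answer: B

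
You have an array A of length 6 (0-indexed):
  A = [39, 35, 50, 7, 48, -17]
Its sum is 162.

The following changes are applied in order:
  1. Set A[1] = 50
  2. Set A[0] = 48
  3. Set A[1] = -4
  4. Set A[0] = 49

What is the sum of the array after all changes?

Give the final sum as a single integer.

Answer: 133

Derivation:
Initial sum: 162
Change 1: A[1] 35 -> 50, delta = 15, sum = 177
Change 2: A[0] 39 -> 48, delta = 9, sum = 186
Change 3: A[1] 50 -> -4, delta = -54, sum = 132
Change 4: A[0] 48 -> 49, delta = 1, sum = 133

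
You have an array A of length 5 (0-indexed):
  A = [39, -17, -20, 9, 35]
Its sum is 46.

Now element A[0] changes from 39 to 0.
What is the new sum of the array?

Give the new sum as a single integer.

Answer: 7

Derivation:
Old value at index 0: 39
New value at index 0: 0
Delta = 0 - 39 = -39
New sum = old_sum + delta = 46 + (-39) = 7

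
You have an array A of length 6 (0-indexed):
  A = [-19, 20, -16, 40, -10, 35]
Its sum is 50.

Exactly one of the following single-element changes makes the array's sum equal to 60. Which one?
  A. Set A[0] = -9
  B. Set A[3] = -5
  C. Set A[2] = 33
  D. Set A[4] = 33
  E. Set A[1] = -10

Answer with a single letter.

Option A: A[0] -19->-9, delta=10, new_sum=50+(10)=60 <-- matches target
Option B: A[3] 40->-5, delta=-45, new_sum=50+(-45)=5
Option C: A[2] -16->33, delta=49, new_sum=50+(49)=99
Option D: A[4] -10->33, delta=43, new_sum=50+(43)=93
Option E: A[1] 20->-10, delta=-30, new_sum=50+(-30)=20

Answer: A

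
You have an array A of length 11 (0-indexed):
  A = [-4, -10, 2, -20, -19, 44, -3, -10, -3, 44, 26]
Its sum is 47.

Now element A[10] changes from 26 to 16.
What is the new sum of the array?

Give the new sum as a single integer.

Answer: 37

Derivation:
Old value at index 10: 26
New value at index 10: 16
Delta = 16 - 26 = -10
New sum = old_sum + delta = 47 + (-10) = 37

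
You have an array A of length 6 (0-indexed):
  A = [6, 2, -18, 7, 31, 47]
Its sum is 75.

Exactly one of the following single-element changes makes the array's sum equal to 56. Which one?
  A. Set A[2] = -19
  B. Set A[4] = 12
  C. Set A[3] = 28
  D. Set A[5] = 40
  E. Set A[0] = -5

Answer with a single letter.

Option A: A[2] -18->-19, delta=-1, new_sum=75+(-1)=74
Option B: A[4] 31->12, delta=-19, new_sum=75+(-19)=56 <-- matches target
Option C: A[3] 7->28, delta=21, new_sum=75+(21)=96
Option D: A[5] 47->40, delta=-7, new_sum=75+(-7)=68
Option E: A[0] 6->-5, delta=-11, new_sum=75+(-11)=64

Answer: B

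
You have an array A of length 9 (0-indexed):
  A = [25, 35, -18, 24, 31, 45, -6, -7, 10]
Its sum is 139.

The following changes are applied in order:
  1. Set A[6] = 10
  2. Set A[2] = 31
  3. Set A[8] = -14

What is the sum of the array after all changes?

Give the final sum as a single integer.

Answer: 180

Derivation:
Initial sum: 139
Change 1: A[6] -6 -> 10, delta = 16, sum = 155
Change 2: A[2] -18 -> 31, delta = 49, sum = 204
Change 3: A[8] 10 -> -14, delta = -24, sum = 180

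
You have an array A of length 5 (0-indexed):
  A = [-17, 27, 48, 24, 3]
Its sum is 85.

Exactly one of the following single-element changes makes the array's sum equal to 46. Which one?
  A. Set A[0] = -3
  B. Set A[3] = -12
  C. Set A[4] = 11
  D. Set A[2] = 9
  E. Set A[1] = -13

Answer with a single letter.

Option A: A[0] -17->-3, delta=14, new_sum=85+(14)=99
Option B: A[3] 24->-12, delta=-36, new_sum=85+(-36)=49
Option C: A[4] 3->11, delta=8, new_sum=85+(8)=93
Option D: A[2] 48->9, delta=-39, new_sum=85+(-39)=46 <-- matches target
Option E: A[1] 27->-13, delta=-40, new_sum=85+(-40)=45

Answer: D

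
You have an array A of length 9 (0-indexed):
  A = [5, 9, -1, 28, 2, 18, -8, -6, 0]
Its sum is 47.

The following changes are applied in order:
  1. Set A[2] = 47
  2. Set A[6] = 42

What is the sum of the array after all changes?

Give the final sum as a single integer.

Initial sum: 47
Change 1: A[2] -1 -> 47, delta = 48, sum = 95
Change 2: A[6] -8 -> 42, delta = 50, sum = 145

Answer: 145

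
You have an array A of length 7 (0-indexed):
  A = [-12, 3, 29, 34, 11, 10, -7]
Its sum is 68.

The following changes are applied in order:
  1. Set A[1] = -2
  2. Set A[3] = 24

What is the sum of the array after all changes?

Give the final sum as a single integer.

Initial sum: 68
Change 1: A[1] 3 -> -2, delta = -5, sum = 63
Change 2: A[3] 34 -> 24, delta = -10, sum = 53

Answer: 53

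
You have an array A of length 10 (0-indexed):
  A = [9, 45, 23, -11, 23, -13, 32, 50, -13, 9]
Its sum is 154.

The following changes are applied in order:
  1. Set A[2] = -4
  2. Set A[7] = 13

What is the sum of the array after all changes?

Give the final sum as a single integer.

Initial sum: 154
Change 1: A[2] 23 -> -4, delta = -27, sum = 127
Change 2: A[7] 50 -> 13, delta = -37, sum = 90

Answer: 90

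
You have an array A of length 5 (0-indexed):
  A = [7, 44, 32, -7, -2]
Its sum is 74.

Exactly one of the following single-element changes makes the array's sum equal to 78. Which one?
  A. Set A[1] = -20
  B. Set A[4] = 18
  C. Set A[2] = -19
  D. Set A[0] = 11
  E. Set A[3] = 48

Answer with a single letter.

Option A: A[1] 44->-20, delta=-64, new_sum=74+(-64)=10
Option B: A[4] -2->18, delta=20, new_sum=74+(20)=94
Option C: A[2] 32->-19, delta=-51, new_sum=74+(-51)=23
Option D: A[0] 7->11, delta=4, new_sum=74+(4)=78 <-- matches target
Option E: A[3] -7->48, delta=55, new_sum=74+(55)=129

Answer: D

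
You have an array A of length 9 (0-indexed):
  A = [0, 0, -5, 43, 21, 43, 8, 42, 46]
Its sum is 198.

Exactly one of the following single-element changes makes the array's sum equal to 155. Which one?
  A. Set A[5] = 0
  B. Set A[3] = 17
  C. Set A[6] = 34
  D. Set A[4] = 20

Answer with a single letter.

Option A: A[5] 43->0, delta=-43, new_sum=198+(-43)=155 <-- matches target
Option B: A[3] 43->17, delta=-26, new_sum=198+(-26)=172
Option C: A[6] 8->34, delta=26, new_sum=198+(26)=224
Option D: A[4] 21->20, delta=-1, new_sum=198+(-1)=197

Answer: A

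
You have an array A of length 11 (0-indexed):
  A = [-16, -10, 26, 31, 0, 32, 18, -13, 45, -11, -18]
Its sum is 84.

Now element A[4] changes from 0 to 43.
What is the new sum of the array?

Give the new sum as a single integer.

Old value at index 4: 0
New value at index 4: 43
Delta = 43 - 0 = 43
New sum = old_sum + delta = 84 + (43) = 127

Answer: 127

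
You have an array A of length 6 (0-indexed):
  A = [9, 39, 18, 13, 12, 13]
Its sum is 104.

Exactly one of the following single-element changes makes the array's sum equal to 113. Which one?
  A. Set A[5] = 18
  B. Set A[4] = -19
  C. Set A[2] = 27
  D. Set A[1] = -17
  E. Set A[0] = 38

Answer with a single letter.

Answer: C

Derivation:
Option A: A[5] 13->18, delta=5, new_sum=104+(5)=109
Option B: A[4] 12->-19, delta=-31, new_sum=104+(-31)=73
Option C: A[2] 18->27, delta=9, new_sum=104+(9)=113 <-- matches target
Option D: A[1] 39->-17, delta=-56, new_sum=104+(-56)=48
Option E: A[0] 9->38, delta=29, new_sum=104+(29)=133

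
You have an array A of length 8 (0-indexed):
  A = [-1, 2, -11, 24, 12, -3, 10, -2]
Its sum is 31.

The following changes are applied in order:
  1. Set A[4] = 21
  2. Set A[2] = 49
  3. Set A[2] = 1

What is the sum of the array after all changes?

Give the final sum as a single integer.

Initial sum: 31
Change 1: A[4] 12 -> 21, delta = 9, sum = 40
Change 2: A[2] -11 -> 49, delta = 60, sum = 100
Change 3: A[2] 49 -> 1, delta = -48, sum = 52

Answer: 52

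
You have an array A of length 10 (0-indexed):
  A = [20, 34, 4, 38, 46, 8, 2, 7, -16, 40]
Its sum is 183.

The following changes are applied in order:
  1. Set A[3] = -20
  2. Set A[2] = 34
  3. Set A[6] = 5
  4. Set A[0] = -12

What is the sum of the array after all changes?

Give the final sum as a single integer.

Answer: 126

Derivation:
Initial sum: 183
Change 1: A[3] 38 -> -20, delta = -58, sum = 125
Change 2: A[2] 4 -> 34, delta = 30, sum = 155
Change 3: A[6] 2 -> 5, delta = 3, sum = 158
Change 4: A[0] 20 -> -12, delta = -32, sum = 126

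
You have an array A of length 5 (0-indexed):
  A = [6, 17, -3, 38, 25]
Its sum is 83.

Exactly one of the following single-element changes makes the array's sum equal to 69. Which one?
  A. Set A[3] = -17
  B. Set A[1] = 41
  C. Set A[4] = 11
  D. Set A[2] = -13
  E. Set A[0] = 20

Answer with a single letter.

Answer: C

Derivation:
Option A: A[3] 38->-17, delta=-55, new_sum=83+(-55)=28
Option B: A[1] 17->41, delta=24, new_sum=83+(24)=107
Option C: A[4] 25->11, delta=-14, new_sum=83+(-14)=69 <-- matches target
Option D: A[2] -3->-13, delta=-10, new_sum=83+(-10)=73
Option E: A[0] 6->20, delta=14, new_sum=83+(14)=97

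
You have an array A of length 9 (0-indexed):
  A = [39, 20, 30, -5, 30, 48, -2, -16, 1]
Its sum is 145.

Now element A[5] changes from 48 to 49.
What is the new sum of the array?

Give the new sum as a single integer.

Old value at index 5: 48
New value at index 5: 49
Delta = 49 - 48 = 1
New sum = old_sum + delta = 145 + (1) = 146

Answer: 146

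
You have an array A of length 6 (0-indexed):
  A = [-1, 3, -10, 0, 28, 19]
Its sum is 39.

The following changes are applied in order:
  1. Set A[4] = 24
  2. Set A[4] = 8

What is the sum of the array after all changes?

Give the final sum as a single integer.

Initial sum: 39
Change 1: A[4] 28 -> 24, delta = -4, sum = 35
Change 2: A[4] 24 -> 8, delta = -16, sum = 19

Answer: 19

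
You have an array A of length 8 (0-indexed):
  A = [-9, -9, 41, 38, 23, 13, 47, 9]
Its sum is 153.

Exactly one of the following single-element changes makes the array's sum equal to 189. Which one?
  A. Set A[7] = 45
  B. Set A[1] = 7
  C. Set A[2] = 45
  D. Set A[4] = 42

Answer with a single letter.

Answer: A

Derivation:
Option A: A[7] 9->45, delta=36, new_sum=153+(36)=189 <-- matches target
Option B: A[1] -9->7, delta=16, new_sum=153+(16)=169
Option C: A[2] 41->45, delta=4, new_sum=153+(4)=157
Option D: A[4] 23->42, delta=19, new_sum=153+(19)=172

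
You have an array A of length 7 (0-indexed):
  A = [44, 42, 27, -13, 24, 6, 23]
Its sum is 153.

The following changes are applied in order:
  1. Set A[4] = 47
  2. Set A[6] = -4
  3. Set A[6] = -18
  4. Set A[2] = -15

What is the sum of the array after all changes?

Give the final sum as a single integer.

Answer: 93

Derivation:
Initial sum: 153
Change 1: A[4] 24 -> 47, delta = 23, sum = 176
Change 2: A[6] 23 -> -4, delta = -27, sum = 149
Change 3: A[6] -4 -> -18, delta = -14, sum = 135
Change 4: A[2] 27 -> -15, delta = -42, sum = 93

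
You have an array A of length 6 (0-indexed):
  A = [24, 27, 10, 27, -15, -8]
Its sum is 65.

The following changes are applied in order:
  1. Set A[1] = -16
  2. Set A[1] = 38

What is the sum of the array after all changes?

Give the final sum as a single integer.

Answer: 76

Derivation:
Initial sum: 65
Change 1: A[1] 27 -> -16, delta = -43, sum = 22
Change 2: A[1] -16 -> 38, delta = 54, sum = 76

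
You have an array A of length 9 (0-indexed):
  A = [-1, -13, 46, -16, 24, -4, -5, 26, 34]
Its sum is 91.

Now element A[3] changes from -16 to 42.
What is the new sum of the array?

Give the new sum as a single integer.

Old value at index 3: -16
New value at index 3: 42
Delta = 42 - -16 = 58
New sum = old_sum + delta = 91 + (58) = 149

Answer: 149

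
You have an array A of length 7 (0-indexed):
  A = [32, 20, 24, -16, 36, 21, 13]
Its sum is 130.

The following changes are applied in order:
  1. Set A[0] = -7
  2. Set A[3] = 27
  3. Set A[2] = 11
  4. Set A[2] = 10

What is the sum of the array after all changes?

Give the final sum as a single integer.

Answer: 120

Derivation:
Initial sum: 130
Change 1: A[0] 32 -> -7, delta = -39, sum = 91
Change 2: A[3] -16 -> 27, delta = 43, sum = 134
Change 3: A[2] 24 -> 11, delta = -13, sum = 121
Change 4: A[2] 11 -> 10, delta = -1, sum = 120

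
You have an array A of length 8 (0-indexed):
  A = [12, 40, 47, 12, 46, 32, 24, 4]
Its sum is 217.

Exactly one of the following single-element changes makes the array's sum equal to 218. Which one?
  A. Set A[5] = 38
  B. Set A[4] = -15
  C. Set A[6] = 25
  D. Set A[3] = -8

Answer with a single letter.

Answer: C

Derivation:
Option A: A[5] 32->38, delta=6, new_sum=217+(6)=223
Option B: A[4] 46->-15, delta=-61, new_sum=217+(-61)=156
Option C: A[6] 24->25, delta=1, new_sum=217+(1)=218 <-- matches target
Option D: A[3] 12->-8, delta=-20, new_sum=217+(-20)=197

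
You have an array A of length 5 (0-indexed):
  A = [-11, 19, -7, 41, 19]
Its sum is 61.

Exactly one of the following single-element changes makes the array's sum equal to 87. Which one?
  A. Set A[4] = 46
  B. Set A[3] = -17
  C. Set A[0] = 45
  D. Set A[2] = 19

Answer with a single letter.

Answer: D

Derivation:
Option A: A[4] 19->46, delta=27, new_sum=61+(27)=88
Option B: A[3] 41->-17, delta=-58, new_sum=61+(-58)=3
Option C: A[0] -11->45, delta=56, new_sum=61+(56)=117
Option D: A[2] -7->19, delta=26, new_sum=61+(26)=87 <-- matches target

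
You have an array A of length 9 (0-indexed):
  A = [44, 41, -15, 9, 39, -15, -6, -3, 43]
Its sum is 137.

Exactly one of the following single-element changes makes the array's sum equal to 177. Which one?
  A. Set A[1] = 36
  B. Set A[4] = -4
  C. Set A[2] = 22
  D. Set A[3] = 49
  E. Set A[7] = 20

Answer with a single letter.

Option A: A[1] 41->36, delta=-5, new_sum=137+(-5)=132
Option B: A[4] 39->-4, delta=-43, new_sum=137+(-43)=94
Option C: A[2] -15->22, delta=37, new_sum=137+(37)=174
Option D: A[3] 9->49, delta=40, new_sum=137+(40)=177 <-- matches target
Option E: A[7] -3->20, delta=23, new_sum=137+(23)=160

Answer: D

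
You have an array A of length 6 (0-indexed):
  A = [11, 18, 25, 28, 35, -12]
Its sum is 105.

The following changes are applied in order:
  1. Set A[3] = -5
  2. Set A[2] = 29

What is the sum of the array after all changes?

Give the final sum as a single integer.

Answer: 76

Derivation:
Initial sum: 105
Change 1: A[3] 28 -> -5, delta = -33, sum = 72
Change 2: A[2] 25 -> 29, delta = 4, sum = 76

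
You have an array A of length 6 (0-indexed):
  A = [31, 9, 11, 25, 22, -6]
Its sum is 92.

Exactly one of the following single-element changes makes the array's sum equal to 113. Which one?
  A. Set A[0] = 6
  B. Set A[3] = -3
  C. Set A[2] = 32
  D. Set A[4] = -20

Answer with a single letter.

Answer: C

Derivation:
Option A: A[0] 31->6, delta=-25, new_sum=92+(-25)=67
Option B: A[3] 25->-3, delta=-28, new_sum=92+(-28)=64
Option C: A[2] 11->32, delta=21, new_sum=92+(21)=113 <-- matches target
Option D: A[4] 22->-20, delta=-42, new_sum=92+(-42)=50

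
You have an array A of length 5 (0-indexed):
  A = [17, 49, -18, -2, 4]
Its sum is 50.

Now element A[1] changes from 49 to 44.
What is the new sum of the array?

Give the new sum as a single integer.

Old value at index 1: 49
New value at index 1: 44
Delta = 44 - 49 = -5
New sum = old_sum + delta = 50 + (-5) = 45

Answer: 45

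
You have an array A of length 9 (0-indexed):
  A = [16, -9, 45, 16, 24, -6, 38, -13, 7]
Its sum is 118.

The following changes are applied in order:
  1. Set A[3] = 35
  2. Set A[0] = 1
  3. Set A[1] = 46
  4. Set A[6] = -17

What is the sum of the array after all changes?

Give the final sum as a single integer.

Initial sum: 118
Change 1: A[3] 16 -> 35, delta = 19, sum = 137
Change 2: A[0] 16 -> 1, delta = -15, sum = 122
Change 3: A[1] -9 -> 46, delta = 55, sum = 177
Change 4: A[6] 38 -> -17, delta = -55, sum = 122

Answer: 122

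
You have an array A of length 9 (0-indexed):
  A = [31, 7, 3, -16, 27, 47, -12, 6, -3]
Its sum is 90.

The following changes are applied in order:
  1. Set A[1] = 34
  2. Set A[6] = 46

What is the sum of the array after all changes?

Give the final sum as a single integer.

Answer: 175

Derivation:
Initial sum: 90
Change 1: A[1] 7 -> 34, delta = 27, sum = 117
Change 2: A[6] -12 -> 46, delta = 58, sum = 175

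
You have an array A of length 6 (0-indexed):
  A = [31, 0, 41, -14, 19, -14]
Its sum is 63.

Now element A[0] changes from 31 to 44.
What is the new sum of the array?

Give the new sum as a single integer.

Old value at index 0: 31
New value at index 0: 44
Delta = 44 - 31 = 13
New sum = old_sum + delta = 63 + (13) = 76

Answer: 76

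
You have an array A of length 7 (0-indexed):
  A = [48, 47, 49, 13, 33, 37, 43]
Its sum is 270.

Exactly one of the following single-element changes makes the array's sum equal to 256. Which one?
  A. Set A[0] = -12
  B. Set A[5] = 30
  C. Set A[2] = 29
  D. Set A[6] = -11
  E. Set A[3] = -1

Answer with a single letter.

Option A: A[0] 48->-12, delta=-60, new_sum=270+(-60)=210
Option B: A[5] 37->30, delta=-7, new_sum=270+(-7)=263
Option C: A[2] 49->29, delta=-20, new_sum=270+(-20)=250
Option D: A[6] 43->-11, delta=-54, new_sum=270+(-54)=216
Option E: A[3] 13->-1, delta=-14, new_sum=270+(-14)=256 <-- matches target

Answer: E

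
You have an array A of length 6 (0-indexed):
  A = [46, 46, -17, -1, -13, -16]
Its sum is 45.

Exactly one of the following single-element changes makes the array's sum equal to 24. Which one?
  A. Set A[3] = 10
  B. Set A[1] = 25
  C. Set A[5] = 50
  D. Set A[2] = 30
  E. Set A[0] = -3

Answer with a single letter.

Option A: A[3] -1->10, delta=11, new_sum=45+(11)=56
Option B: A[1] 46->25, delta=-21, new_sum=45+(-21)=24 <-- matches target
Option C: A[5] -16->50, delta=66, new_sum=45+(66)=111
Option D: A[2] -17->30, delta=47, new_sum=45+(47)=92
Option E: A[0] 46->-3, delta=-49, new_sum=45+(-49)=-4

Answer: B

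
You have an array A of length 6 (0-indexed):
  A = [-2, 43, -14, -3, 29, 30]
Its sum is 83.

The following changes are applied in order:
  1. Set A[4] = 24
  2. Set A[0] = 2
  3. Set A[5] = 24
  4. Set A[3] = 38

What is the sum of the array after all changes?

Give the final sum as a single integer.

Answer: 117

Derivation:
Initial sum: 83
Change 1: A[4] 29 -> 24, delta = -5, sum = 78
Change 2: A[0] -2 -> 2, delta = 4, sum = 82
Change 3: A[5] 30 -> 24, delta = -6, sum = 76
Change 4: A[3] -3 -> 38, delta = 41, sum = 117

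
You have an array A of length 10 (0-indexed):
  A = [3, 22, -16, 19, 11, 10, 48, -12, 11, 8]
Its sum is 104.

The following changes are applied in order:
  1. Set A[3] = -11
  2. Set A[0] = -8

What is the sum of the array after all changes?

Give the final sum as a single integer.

Answer: 63

Derivation:
Initial sum: 104
Change 1: A[3] 19 -> -11, delta = -30, sum = 74
Change 2: A[0] 3 -> -8, delta = -11, sum = 63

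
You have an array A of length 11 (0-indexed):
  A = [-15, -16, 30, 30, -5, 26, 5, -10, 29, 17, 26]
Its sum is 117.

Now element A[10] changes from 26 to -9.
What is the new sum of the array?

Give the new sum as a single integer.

Old value at index 10: 26
New value at index 10: -9
Delta = -9 - 26 = -35
New sum = old_sum + delta = 117 + (-35) = 82

Answer: 82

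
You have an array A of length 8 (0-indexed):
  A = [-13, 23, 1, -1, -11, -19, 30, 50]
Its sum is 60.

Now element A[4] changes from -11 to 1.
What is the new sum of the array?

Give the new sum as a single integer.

Old value at index 4: -11
New value at index 4: 1
Delta = 1 - -11 = 12
New sum = old_sum + delta = 60 + (12) = 72

Answer: 72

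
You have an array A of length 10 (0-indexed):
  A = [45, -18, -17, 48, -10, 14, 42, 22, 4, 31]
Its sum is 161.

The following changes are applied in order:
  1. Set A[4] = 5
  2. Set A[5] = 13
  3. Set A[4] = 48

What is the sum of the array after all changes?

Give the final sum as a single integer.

Answer: 218

Derivation:
Initial sum: 161
Change 1: A[4] -10 -> 5, delta = 15, sum = 176
Change 2: A[5] 14 -> 13, delta = -1, sum = 175
Change 3: A[4] 5 -> 48, delta = 43, sum = 218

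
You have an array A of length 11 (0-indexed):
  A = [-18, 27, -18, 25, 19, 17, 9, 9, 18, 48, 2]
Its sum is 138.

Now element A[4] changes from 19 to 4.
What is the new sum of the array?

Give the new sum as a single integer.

Old value at index 4: 19
New value at index 4: 4
Delta = 4 - 19 = -15
New sum = old_sum + delta = 138 + (-15) = 123

Answer: 123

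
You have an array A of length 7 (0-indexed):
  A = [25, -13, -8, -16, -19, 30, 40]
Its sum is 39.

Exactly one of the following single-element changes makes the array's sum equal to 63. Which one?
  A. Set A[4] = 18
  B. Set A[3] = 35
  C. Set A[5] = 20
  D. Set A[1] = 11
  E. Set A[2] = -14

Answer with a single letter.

Answer: D

Derivation:
Option A: A[4] -19->18, delta=37, new_sum=39+(37)=76
Option B: A[3] -16->35, delta=51, new_sum=39+(51)=90
Option C: A[5] 30->20, delta=-10, new_sum=39+(-10)=29
Option D: A[1] -13->11, delta=24, new_sum=39+(24)=63 <-- matches target
Option E: A[2] -8->-14, delta=-6, new_sum=39+(-6)=33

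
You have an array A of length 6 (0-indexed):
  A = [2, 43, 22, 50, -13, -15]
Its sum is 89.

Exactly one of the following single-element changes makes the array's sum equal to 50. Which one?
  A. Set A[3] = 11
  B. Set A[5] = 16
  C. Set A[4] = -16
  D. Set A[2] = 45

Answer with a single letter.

Answer: A

Derivation:
Option A: A[3] 50->11, delta=-39, new_sum=89+(-39)=50 <-- matches target
Option B: A[5] -15->16, delta=31, new_sum=89+(31)=120
Option C: A[4] -13->-16, delta=-3, new_sum=89+(-3)=86
Option D: A[2] 22->45, delta=23, new_sum=89+(23)=112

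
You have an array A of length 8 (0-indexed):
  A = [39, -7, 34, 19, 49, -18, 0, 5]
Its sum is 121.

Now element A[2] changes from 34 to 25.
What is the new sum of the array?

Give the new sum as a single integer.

Old value at index 2: 34
New value at index 2: 25
Delta = 25 - 34 = -9
New sum = old_sum + delta = 121 + (-9) = 112

Answer: 112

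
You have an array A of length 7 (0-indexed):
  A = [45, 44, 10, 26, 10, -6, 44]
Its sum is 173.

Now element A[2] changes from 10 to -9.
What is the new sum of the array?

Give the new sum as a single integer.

Answer: 154

Derivation:
Old value at index 2: 10
New value at index 2: -9
Delta = -9 - 10 = -19
New sum = old_sum + delta = 173 + (-19) = 154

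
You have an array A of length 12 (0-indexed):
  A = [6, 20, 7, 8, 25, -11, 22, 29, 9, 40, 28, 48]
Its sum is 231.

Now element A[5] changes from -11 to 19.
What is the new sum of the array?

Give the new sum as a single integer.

Answer: 261

Derivation:
Old value at index 5: -11
New value at index 5: 19
Delta = 19 - -11 = 30
New sum = old_sum + delta = 231 + (30) = 261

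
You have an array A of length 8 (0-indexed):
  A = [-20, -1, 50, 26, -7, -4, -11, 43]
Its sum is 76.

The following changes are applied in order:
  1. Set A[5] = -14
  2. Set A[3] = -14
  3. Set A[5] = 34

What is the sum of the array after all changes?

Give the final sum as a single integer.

Initial sum: 76
Change 1: A[5] -4 -> -14, delta = -10, sum = 66
Change 2: A[3] 26 -> -14, delta = -40, sum = 26
Change 3: A[5] -14 -> 34, delta = 48, sum = 74

Answer: 74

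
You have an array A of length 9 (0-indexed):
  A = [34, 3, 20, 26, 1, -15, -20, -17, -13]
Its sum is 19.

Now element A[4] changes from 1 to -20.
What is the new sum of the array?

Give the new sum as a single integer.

Answer: -2

Derivation:
Old value at index 4: 1
New value at index 4: -20
Delta = -20 - 1 = -21
New sum = old_sum + delta = 19 + (-21) = -2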